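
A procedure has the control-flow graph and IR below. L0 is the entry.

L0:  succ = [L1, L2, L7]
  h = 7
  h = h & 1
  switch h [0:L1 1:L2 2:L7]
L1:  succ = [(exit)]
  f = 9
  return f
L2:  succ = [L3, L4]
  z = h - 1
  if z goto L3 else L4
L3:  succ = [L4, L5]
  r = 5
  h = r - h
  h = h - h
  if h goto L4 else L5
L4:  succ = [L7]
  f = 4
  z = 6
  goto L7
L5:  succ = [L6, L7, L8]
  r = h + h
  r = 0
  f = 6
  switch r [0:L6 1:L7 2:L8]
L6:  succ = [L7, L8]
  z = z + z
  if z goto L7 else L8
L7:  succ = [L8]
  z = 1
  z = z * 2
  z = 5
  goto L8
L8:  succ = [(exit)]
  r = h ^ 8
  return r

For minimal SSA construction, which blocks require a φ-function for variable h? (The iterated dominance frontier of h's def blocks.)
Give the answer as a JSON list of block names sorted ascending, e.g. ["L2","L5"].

idom tree: L1←L0 L2←L0 L3←L2 L4←L2 L5←L3 L6←L5 L7←L0 L8←L0
Join-block Dom:
  L4: preds {L2,L3}: {L0,L2} ∩ {L0,L2,L3} = {L0,L2}; idom=L2
  L7: preds {L0,L4,L5,L6}: {L0} ∩ {L0,L2,L4} ∩ {L0,L2,L3,L5} ∩ {L0,L2,L3,L5,L6} = {L0}; idom=L0
  L8: preds {L5,L6,L7}: {L0,L2,L3,L5} ∩ {L0,L2,L3,L5,L6} ∩ {L0,L7} = {L0}; idom=L0

Frontier:
  L4←L2: walk · to L2
  L4←L3: walk L3 to L2
  L7←L0: walk · to L0
  L7←L4: walk L4→L2 to L0
  L7←L5: walk L5→L3→L2 to L0
  L7←L6: walk L6→L5→L3→L2 to L0
  L8←L5: walk L5→L3→L2 to L0
  L8←L6: walk L6→L5→L3→L2 to L0
  L8←L7: walk L7 to L0
  L0 → ∅
  L1 → ∅
  L2 → {L7,L8}
  L3 → {L4,L7,L8}
  L4 → {L7}
  L5 → {L7,L8}
  L6 → {L7,L8}
  L7 → {L8}
  L8 → ∅

φ for h: defs {L0,L3}
  DF⁺ = {L4,L7,L8}

Answer: ["L4", "L7", "L8"]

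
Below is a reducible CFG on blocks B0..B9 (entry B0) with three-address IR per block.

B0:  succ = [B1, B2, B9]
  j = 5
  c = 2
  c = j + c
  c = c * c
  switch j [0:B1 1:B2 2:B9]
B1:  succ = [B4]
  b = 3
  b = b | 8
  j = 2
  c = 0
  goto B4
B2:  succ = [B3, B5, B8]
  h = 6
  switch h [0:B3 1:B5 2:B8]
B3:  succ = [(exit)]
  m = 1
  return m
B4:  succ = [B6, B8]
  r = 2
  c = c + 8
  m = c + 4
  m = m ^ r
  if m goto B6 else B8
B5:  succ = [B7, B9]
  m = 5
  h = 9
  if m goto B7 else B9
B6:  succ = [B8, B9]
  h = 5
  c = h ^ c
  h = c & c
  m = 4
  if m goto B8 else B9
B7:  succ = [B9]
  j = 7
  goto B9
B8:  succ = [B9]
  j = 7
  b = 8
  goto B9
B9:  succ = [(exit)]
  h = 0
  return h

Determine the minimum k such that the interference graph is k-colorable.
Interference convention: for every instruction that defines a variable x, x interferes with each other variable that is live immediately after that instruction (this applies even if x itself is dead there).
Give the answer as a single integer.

Per-block:
  B0: {c,j} / ∅
  B1: {b,c,j} / ∅
  B2: {h} / ∅
  B3: {m} / ∅
  B4: {c,m,r} / {c}
  B5: {h,m} / ∅
  B6: {c,h,m} / {c}
  B7: {j} / ∅
  B8: {b,j} / ∅
  B9: {h} / ∅

Liveness:
  B0: in=∅ out=∅
  B1: in=∅ out={c}
  B2: in=∅ out=∅
  B3: in=∅ out=∅
  B4: in={c} out={c}
  B5: in=∅ out=∅
  B6: in={c} out=∅
  B7: in=∅ out=∅
  B8: in=∅ out=∅
  B9: in=∅ out=∅

Interference:
  b↔∅
  c↔{h,j,m,r}
  h↔{c,m}
  j↔{c}
  m↔{c,h,r}
  r↔{c,m}

Registers:
  lower bound: {c,h,m} mutually conflict ⇒ χ ≥ 3
  3-colouring: c0={b,c}  c1={j,m}  c2={h,r}
  χ = 3

Answer: 3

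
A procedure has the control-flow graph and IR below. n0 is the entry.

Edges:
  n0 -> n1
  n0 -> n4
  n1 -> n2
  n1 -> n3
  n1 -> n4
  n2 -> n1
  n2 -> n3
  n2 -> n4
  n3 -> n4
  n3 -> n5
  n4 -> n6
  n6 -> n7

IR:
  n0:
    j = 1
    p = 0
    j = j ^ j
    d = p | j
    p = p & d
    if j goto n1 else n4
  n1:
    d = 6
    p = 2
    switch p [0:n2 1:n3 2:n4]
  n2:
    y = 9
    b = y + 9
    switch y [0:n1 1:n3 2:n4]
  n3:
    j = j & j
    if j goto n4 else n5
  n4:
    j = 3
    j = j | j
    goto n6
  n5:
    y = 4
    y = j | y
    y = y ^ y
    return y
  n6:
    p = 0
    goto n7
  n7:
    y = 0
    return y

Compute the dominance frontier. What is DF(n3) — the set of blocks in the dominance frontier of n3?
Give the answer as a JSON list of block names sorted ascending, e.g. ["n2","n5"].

idom tree: n1←n0 n2←n1 n3←n1 n4←n0 n5←n3 n6←n4 n7←n6
Dom∩ at merges:
  n1: preds {n0,n2}: {n0} ∩ {n0,n1,n2} = {n0}; idom=n0
  n3: preds {n1,n2}: {n0,n1} ∩ {n0,n1,n2} = {n0,n1}; idom=n1
  n4: preds {n0,n1,n2,n3}: {n0} ∩ {n0,n1} ∩ {n0,n1,n2} ∩ {n0,n1,n3} = {n0}; idom=n0

DF derivation:
  join n1 pred n0: · stop@n0
  join n1 pred n2: n2→n1 stop@n0
  join n3 pred n1: · stop@n1
  join n3 pred n2: n2 stop@n1
  join n4 pred n0: · stop@n0
  join n4 pred n1: n1 stop@n0
  join n4 pred n2: n2→n1 stop@n0
  join n4 pred n3: n3→n1 stop@n0
  n0 → ∅
  n1 → {n1,n4}
  n2 → {n1,n3,n4}
  n3 → {n4}
  n4 → ∅
  n5 → ∅
  n6 → ∅
  n7 → ∅

DF(n3) = ["n4"]

Answer: ["n4"]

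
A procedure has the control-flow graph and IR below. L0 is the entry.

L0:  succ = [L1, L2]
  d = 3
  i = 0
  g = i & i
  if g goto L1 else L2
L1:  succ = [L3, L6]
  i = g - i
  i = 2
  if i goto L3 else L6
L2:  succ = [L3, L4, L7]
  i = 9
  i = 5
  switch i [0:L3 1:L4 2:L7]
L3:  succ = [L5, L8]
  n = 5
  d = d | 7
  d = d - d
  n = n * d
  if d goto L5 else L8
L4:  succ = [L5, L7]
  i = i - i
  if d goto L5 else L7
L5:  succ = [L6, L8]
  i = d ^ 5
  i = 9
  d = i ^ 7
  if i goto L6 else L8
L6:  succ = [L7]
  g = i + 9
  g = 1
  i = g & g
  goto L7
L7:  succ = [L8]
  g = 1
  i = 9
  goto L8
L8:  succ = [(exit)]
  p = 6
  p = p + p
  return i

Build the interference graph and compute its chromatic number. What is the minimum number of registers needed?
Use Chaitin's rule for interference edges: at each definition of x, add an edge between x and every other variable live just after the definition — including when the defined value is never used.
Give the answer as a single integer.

def/use:
  L0 def {d,g,i} use ∅
  L1 def {i} use {g,i}
  L2 def {i} use ∅
  L3 def {d,n} use {d}
  L4 def {i} use {d,i}
  L5 def {d,i} use {d}
  L6 def {g,i} use {i}
  L7 def {g,i} use ∅
  L8 def {p} use {i}

Backward fixpoint:
  live L0: ∅→{d,g,i}
  live L1: {d,g,i}→{d,i}
  live L2: {d}→{d,i}
  live L3: {d,i}→{d,i}
  live L4: {d,i}→{d}
  live L5: {d}→{i}
  live L6: {i}→∅
  live L7: ∅→{i}
  live L8: {i}→∅

Interfere edges:
  d↔{g,i,n}
  g↔{d,i}
  i↔{d,g,n,p}
  n↔{d,i}
  p↔{i}

Colouring:
  {d,g,i} pairwise interfere (3-clique) ⇒ χ ≥ 3
  assign d→r1 g→r2 i→r0 n→r2 p→r1 — no edge inside a register ⇒ χ ≤ 3
  χ = 3

Answer: 3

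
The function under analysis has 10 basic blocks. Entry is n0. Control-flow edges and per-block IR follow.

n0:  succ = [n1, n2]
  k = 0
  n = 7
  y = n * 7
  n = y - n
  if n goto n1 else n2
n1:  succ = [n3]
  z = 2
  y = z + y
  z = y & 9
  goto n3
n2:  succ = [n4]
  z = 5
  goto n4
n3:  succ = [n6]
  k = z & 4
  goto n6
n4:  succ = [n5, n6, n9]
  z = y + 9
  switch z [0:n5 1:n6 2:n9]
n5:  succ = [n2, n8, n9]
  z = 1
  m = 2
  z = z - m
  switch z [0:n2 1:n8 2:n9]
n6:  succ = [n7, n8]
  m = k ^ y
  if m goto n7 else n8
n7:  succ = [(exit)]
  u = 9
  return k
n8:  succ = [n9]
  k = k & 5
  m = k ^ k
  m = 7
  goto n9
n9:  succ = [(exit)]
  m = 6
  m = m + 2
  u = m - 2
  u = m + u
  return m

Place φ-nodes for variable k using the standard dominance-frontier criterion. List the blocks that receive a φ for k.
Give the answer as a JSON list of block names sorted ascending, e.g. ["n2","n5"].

idom tree: n1←n0 n2←n0 n3←n1 n4←n2 n5←n4 n6←n0 n7←n6 n8←n0 n9←n0
Dom∩ at merges:
  n2: preds {n0,n5}: {n0} ∩ {n0,n2,n4,n5} = {n0}; idom=n0
  n6: preds {n3,n4}: {n0,n1,n3} ∩ {n0,n2,n4} = {n0}; idom=n0
  n8: preds {n5,n6}: {n0,n2,n4,n5} ∩ {n0,n6} = {n0}; idom=n0
  n9: preds {n4,n5,n8}: {n0,n2,n4} ∩ {n0,n2,n4,n5} ∩ {n0,n8} = {n0}; idom=n0

Frontier:
  join n2 pred n0: · stop@n0
  join n2 pred n5: n5→n4→n2 stop@n0
  join n6 pred n3: n3→n1 stop@n0
  join n6 pred n4: n4→n2 stop@n0
  join n8 pred n5: n5→n4→n2 stop@n0
  join n8 pred n6: n6 stop@n0
  join n9 pred n4: n4→n2 stop@n0
  join n9 pred n5: n5→n4→n2 stop@n0
  join n9 pred n8: n8 stop@n0
  n0: DF=∅
  n1: DF={n6}
  n2: DF={n2,n6,n8,n9}
  n3: DF={n6}
  n4: DF={n2,n6,n8,n9}
  n5: DF={n2,n8,n9}
  n6: DF={n8}
  n7: DF=∅
  n8: DF={n9}
  n9: DF=∅

φ for k: defs {n0,n3,n8}
  DF⁺ = {n6,n8,n9}

Answer: ["n6", "n8", "n9"]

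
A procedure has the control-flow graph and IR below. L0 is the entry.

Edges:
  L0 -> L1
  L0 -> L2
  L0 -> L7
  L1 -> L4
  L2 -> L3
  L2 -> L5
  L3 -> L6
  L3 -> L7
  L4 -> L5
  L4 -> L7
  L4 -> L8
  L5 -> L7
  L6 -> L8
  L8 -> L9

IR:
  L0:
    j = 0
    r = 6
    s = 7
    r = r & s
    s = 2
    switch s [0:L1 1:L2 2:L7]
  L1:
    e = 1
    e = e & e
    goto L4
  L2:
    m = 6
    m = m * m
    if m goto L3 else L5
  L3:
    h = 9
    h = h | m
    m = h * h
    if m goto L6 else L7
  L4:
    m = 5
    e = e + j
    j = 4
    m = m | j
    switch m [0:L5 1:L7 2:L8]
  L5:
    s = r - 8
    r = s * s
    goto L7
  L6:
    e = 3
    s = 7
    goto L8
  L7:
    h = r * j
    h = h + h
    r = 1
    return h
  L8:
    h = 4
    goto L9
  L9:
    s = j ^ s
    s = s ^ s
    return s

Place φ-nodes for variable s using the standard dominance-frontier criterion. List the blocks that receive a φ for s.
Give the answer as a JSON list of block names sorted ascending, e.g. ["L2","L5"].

idom tree: L1←L0 L2←L0 L3←L2 L4←L1 L5←L0 L6←L3 L7←L0 L8←L0 L9←L8
Dom∩ at merges:
  L5: preds {L2,L4}: {L0,L2} ∩ {L0,L1,L4} = {L0}; idom=L0
  L7: preds {L0,L3,L4,L5}: {L0} ∩ {L0,L2,L3} ∩ {L0,L1,L4} ∩ {L0,L5} = {L0}; idom=L0
  L8: preds {L4,L6}: {L0,L1,L4} ∩ {L0,L2,L3,L6} = {L0}; idom=L0

DF walk-up:
  join L5 pred L2: L2 stop@L0
  join L5 pred L4: L4→L1 stop@L0
  join L7 pred L0: · stop@L0
  join L7 pred L3: L3→L2 stop@L0
  join L7 pred L4: L4→L1 stop@L0
  join L7 pred L5: L5 stop@L0
  join L8 pred L4: L4→L1 stop@L0
  join L8 pred L6: L6→L3→L2 stop@L0
  DF(L0)=∅
  DF(L1)={L5,L7,L8}
  DF(L2)={L5,L7,L8}
  DF(L3)={L7,L8}
  DF(L4)={L5,L7,L8}
  DF(L5)={L7}
  DF(L6)={L8}
  DF(L7)=∅
  DF(L8)=∅
  DF(L9)=∅

φ for s: defs {L0,L5,L6,L9}
  DF⁺ = {L7,L8}

Answer: ["L7", "L8"]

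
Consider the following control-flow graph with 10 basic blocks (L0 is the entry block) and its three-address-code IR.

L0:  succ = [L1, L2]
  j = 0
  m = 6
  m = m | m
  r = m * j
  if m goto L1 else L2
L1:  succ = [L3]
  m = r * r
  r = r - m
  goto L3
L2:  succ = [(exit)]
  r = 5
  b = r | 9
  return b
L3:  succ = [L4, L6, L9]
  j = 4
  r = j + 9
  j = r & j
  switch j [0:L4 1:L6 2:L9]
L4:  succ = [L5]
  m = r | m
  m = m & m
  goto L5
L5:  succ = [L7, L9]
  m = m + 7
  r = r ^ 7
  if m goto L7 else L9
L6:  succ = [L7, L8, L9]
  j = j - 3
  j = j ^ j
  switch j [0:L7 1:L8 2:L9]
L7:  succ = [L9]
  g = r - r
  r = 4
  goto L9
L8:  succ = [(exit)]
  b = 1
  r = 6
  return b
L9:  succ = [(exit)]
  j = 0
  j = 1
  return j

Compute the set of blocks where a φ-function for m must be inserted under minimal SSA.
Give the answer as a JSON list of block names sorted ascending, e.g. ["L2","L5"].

idom tree: L1←L0 L2←L0 L3←L1 L4←L3 L5←L4 L6←L3 L7←L3 L8←L6 L9←L3
Join-block Dom:
  L7: preds {L5,L6}: {L0,L1,L3,L4,L5} ∩ {L0,L1,L3,L6} = {L0,L1,L3}; idom=L3
  L9: preds {L3,L5,L6,L7}: {L0,L1,L3} ∩ {L0,L1,L3,L4,L5} ∩ {L0,L1,L3,L6} ∩ {L0,L1,L3,L7} = {L0,L1,L3}; idom=L3

DF walk-up:
  join L7 pred L5: L5→L4 stop@L3
  join L7 pred L6: L6 stop@L3
  join L9 pred L3: · stop@L3
  join L9 pred L5: L5→L4 stop@L3
  join L9 pred L6: L6 stop@L3
  join L9 pred L7: L7 stop@L3
  DF(L0)=∅
  DF(L1)=∅
  DF(L2)=∅
  DF(L3)=∅
  DF(L4)={L7,L9}
  DF(L5)={L7,L9}
  DF(L6)={L7,L9}
  DF(L7)={L9}
  DF(L8)=∅
  DF(L9)=∅

φ for m: defs {L0,L1,L4,L5}
  DF⁺ = {L7,L9}

Answer: ["L7", "L9"]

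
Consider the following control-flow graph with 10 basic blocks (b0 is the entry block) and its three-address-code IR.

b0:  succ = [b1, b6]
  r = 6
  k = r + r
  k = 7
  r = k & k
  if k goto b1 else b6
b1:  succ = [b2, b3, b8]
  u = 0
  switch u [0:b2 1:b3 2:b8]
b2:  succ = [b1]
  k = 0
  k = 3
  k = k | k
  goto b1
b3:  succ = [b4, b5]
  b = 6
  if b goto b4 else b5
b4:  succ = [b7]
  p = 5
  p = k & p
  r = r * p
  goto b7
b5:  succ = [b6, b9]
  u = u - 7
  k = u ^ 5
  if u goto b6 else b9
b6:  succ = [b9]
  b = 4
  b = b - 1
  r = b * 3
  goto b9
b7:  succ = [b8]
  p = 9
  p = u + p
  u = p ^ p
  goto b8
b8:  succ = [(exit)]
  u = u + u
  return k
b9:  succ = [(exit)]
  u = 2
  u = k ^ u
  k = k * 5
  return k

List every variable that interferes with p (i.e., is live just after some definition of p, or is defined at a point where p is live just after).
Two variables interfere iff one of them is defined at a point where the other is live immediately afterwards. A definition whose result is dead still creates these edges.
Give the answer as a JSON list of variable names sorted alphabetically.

Answer: ["k", "r", "u"]

Analysis:
Per-block:
  b0: def={k,r} ue=∅
  b1: def={u} ue=∅
  b2: def={k} ue=∅
  b3: def={b} ue=∅
  b4: def={p,r} ue={k,r}
  b5: def={k,u} ue={u}
  b6: def={b,r} ue=∅
  b7: def={p,u} ue={u}
  b8: def={u} ue={k,u}
  b9: def={k,u} ue={k}

Backward fixpoint:
  b0: in=∅ out={k,r}
  b1: in={k,r} out={k,r,u}
  b2: in={r} out={k,r}
  b3: in={k,r,u} out={k,r,u}
  b4: in={k,r,u} out={k,u}
  b5: in={u} out={k}
  b6: in={k} out={k}
  b7: in={k,u} out={k,u}
  b8: in={k,u} out=∅
  b9: in={k} out=∅

Interference:
  b: {k,r,u}
  k: {b,p,r,u}
  p: {k,r,u}
  r: {b,k,p,u}
  u: {b,k,p,r}

N(p) = ["k", "r", "u"]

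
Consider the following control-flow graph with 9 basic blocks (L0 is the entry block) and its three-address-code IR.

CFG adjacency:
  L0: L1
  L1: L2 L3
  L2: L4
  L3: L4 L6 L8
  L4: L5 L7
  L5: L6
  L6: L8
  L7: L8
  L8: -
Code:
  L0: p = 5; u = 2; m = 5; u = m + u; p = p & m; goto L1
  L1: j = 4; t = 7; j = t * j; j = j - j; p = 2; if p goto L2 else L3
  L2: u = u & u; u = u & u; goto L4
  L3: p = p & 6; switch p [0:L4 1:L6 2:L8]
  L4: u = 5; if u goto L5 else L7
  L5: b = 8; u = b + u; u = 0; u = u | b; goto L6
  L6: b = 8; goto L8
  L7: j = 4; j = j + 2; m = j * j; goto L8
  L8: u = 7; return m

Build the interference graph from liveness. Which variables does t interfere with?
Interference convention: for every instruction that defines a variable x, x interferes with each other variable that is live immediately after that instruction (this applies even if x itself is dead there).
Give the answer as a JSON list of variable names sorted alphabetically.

def/use:
  L0: {m,p,u} / ∅
  L1: {j,p,t} / ∅
  L2: {u} / {u}
  L3: {p} / {p}
  L4: {u} / ∅
  L5: {b,u} / {u}
  L6: {b} / ∅
  L7: {j,m} / ∅
  L8: {u} / {m}

Backward fixpoint:
  L0: in=∅ out={m,u}
  L1: in={m,u} out={m,p,u}
  L2: in={m,u} out={m}
  L3: in={m,p} out={m}
  L4: in={m} out={m,u}
  L5: in={m,u} out={m}
  L6: in={m} out={m}
  L7: in=∅ out={m}
  L8: in={m} out=∅

Interference:
  b: {m,u}
  j: {m,t,u}
  m: {b,j,p,t,u}
  p: {m,u}
  t: {j,m,u}
  u: {b,j,m,p,t}

N(t) = ["j", "m", "u"]

Answer: ["j", "m", "u"]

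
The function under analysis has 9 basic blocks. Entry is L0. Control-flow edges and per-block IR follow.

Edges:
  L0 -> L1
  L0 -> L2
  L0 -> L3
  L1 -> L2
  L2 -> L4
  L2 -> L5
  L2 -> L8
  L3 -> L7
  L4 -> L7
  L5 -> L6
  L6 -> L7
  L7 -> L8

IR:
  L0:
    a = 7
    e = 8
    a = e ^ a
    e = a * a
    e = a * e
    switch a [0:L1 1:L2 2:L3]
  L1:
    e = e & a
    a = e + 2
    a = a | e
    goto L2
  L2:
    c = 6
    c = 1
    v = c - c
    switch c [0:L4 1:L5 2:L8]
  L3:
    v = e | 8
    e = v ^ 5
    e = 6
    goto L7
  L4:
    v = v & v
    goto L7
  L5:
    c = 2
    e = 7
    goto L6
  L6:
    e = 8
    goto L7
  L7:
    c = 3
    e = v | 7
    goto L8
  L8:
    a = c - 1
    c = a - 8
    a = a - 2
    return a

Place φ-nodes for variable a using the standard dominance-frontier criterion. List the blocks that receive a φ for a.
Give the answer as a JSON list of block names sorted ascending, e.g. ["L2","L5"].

Answer: ["L2", "L7", "L8"]

Analysis:
idom tree: L1←L0 L2←L0 L3←L0 L4←L2 L5←L2 L6←L5 L7←L0 L8←L0
Dom at joins:
  L2: preds {L0,L1}: {L0} ∩ {L0,L1} = {L0}; idom=L0
  L7: preds {L3,L4,L6}: {L0,L3} ∩ {L0,L2,L4} ∩ {L0,L2,L5,L6} = {L0}; idom=L0
  L8: preds {L2,L7}: {L0,L2} ∩ {L0,L7} = {L0}; idom=L0

DF derivation:
  L2←L0: walk · to L0
  L2←L1: walk L1 to L0
  L7←L3: walk L3 to L0
  L7←L4: walk L4→L2 to L0
  L7←L6: walk L6→L5→L2 to L0
  L8←L2: walk L2 to L0
  L8←L7: walk L7 to L0
  DF(L0)=∅
  DF(L1)={L2}
  DF(L2)={L7,L8}
  DF(L3)={L7}
  DF(L4)={L7}
  DF(L5)={L7}
  DF(L6)={L7}
  DF(L7)={L8}
  DF(L8)=∅

φ for a: defs {L0,L1,L8}
  DF⁺ = {L2,L7,L8}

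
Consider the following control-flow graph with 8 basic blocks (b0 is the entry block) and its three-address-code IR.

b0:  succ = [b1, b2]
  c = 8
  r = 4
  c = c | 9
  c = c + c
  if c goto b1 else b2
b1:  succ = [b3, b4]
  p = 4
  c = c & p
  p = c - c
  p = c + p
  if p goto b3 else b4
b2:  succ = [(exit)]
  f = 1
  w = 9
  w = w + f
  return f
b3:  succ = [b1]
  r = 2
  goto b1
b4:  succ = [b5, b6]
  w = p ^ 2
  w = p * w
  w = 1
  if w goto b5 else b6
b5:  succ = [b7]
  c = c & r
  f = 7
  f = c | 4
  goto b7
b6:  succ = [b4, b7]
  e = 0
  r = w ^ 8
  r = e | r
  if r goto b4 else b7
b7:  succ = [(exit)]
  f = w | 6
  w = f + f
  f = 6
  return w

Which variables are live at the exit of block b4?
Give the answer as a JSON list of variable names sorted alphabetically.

Block summaries:
  b0 def {c,r} use ∅
  b1 def {c,p} use {c}
  b2 def {f,w} use ∅
  b3 def {r} use ∅
  b4 def {w} use {p}
  b5 def {c,f} use {c,r}
  b6 def {e,r} use {w}
  b7 def {f,w} use {w}

Backward fixpoint:
  b0: in=∅ out={c,r}
  b1: in={c,r} out={c,p,r}
  b2: in=∅ out=∅
  b3: in={c} out={c,r}
  b4: in={c,p,r} out={c,p,r,w}
  b5: in={c,r,w} out={w}
  b6: in={c,p,w} out={c,p,r,w}
  b7: in={w} out=∅

live-out(b4) = ["c", "p", "r", "w"]

Answer: ["c", "p", "r", "w"]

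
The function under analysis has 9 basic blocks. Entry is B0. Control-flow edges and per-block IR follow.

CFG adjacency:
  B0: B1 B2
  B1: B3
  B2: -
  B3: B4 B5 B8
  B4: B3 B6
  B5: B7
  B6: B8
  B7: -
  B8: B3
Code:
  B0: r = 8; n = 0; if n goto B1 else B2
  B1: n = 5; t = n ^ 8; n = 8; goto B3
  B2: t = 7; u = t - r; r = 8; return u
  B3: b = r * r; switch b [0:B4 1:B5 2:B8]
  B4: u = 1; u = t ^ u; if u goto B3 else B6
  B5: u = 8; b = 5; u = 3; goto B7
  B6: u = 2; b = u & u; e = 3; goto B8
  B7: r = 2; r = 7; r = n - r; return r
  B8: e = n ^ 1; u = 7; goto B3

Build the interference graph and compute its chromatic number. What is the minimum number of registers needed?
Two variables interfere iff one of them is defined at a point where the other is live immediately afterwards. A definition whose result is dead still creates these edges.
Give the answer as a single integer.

Answer: 4

Working:
Per-block:
  B0: def={n,r} ue=∅
  B1: def={n,t} ue=∅
  B2: def={r,t,u} ue={r}
  B3: def={b} ue={r}
  B4: def={u} ue={t}
  B5: def={b,u} ue=∅
  B6: def={b,e,u} ue=∅
  B7: def={r} ue={n}
  B8: def={e,u} ue={n}

Live sets:
  live B0: ∅→{r}
  live B1: {r}→{n,r,t}
  live B2: {r}→∅
  live B3: {n,r,t}→{n,r,t}
  live B4: {n,r,t}→{n,r,t}
  live B5: {n}→{n}
  live B6: {n,r,t}→{n,r,t}
  live B7: {n}→∅
  live B8: {n,r,t}→{n,r,t}

Conflict graph:
  b — {n,r,t}
  e — {n,r,t}
  n — {b,e,r,t,u}
  r — {b,e,n,t,u}
  t — {b,e,n,r,u}
  u — {n,r,t}

Registers:
  clique {b,n,r,t} ⇒ need ≥ 4
  assign b→c3 e→c3 n→c0 r→c1 t→c2 u→c3 — no edge inside a register ⇒ χ ≤ 4
  χ = 4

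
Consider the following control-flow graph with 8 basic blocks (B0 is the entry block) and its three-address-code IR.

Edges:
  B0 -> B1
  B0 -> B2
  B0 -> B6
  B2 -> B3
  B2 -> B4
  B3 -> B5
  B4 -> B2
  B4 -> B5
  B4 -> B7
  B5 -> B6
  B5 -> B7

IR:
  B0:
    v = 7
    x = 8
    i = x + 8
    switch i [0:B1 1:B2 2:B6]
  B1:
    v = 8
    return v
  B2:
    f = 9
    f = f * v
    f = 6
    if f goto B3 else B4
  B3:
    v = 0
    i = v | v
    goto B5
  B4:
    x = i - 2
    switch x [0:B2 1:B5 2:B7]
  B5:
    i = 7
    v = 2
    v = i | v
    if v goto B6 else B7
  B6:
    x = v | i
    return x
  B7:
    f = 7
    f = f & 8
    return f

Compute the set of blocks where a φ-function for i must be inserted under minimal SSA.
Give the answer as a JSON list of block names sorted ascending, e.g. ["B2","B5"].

Answer: ["B5", "B6", "B7"]

Working:
idom tree: B1←B0 B2←B0 B3←B2 B4←B2 B5←B2 B6←B0 B7←B2
Dom∩ at merges:
  B2: preds {B0,B4}: {B0} ∩ {B0,B2,B4} = {B0}; idom=B0
  B5: preds {B3,B4}: {B0,B2,B3} ∩ {B0,B2,B4} = {B0,B2}; idom=B2
  B6: preds {B0,B5}: {B0} ∩ {B0,B2,B5} = {B0}; idom=B0
  B7: preds {B4,B5}: {B0,B2,B4} ∩ {B0,B2,B5} = {B0,B2}; idom=B2

DF derivation:
  B2←B0: walk · to B0
  B2←B4: walk B4→B2 to B0
  B5←B3: walk B3 to B2
  B5←B4: walk B4 to B2
  B6←B0: walk · to B0
  B6←B5: walk B5→B2 to B0
  B7←B4: walk B4 to B2
  B7←B5: walk B5 to B2
  B0 → ∅
  B1 → ∅
  B2 → {B2,B6}
  B3 → {B5}
  B4 → {B2,B5,B7}
  B5 → {B6,B7}
  B6 → ∅
  B7 → ∅

φ for i: defs {B0,B3,B5}
  DF⁺ = {B5,B6,B7}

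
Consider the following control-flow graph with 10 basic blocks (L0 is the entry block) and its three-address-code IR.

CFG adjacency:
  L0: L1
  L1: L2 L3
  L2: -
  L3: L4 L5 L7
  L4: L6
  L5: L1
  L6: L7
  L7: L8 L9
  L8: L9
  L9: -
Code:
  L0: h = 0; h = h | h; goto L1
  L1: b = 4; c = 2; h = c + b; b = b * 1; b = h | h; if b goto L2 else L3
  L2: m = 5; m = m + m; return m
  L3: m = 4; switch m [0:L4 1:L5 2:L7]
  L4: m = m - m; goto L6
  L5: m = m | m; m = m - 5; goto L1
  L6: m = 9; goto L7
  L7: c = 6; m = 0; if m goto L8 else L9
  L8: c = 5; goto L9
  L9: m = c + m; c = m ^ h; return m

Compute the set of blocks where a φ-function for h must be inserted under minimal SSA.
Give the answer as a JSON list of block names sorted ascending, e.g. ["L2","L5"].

idom tree: L1←L0 L2←L1 L3←L1 L4←L3 L5←L3 L6←L4 L7←L3 L8←L7 L9←L7
Dom at joins:
  L1: preds {L0,L5}: {L0} ∩ {L0,L1,L3,L5} = {L0}; idom=L0
  L7: preds {L3,L6}: {L0,L1,L3} ∩ {L0,L1,L3,L4,L6} = {L0,L1,L3}; idom=L3
  L9: preds {L7,L8}: {L0,L1,L3,L7} ∩ {L0,L1,L3,L7,L8} = {L0,L1,L3,L7}; idom=L7

DF walk-up:
  join L1 pred L0: · stop@L0
  join L1 pred L5: L5→L3→L1 stop@L0
  join L7 pred L3: · stop@L3
  join L7 pred L6: L6→L4 stop@L3
  join L9 pred L7: · stop@L7
  join L9 pred L8: L8 stop@L7
  DF(L0)=∅
  DF(L1)={L1}
  DF(L2)=∅
  DF(L3)={L1}
  DF(L4)={L7}
  DF(L5)={L1}
  DF(L6)={L7}
  DF(L7)=∅
  DF(L8)={L9}
  DF(L9)=∅

φ for h: defs {L0,L1}
  DF⁺ = {L1}

Answer: ["L1"]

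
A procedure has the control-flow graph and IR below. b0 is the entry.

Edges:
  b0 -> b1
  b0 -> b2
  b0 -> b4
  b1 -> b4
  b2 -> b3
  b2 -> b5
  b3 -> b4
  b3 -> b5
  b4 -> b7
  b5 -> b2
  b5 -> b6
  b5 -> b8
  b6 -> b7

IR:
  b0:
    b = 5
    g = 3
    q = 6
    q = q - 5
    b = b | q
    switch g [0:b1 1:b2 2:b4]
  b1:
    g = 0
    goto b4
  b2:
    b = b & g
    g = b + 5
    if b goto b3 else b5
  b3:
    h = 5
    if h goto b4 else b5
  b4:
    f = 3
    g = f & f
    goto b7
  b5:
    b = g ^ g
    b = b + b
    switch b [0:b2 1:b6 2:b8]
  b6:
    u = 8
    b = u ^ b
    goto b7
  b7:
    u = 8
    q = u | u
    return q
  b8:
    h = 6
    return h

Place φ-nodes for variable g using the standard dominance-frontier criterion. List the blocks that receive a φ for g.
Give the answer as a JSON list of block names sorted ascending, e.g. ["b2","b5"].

Answer: ["b2", "b4", "b7"]

Derivation:
idom tree: b1←b0 b2←b0 b3←b2 b4←b0 b5←b2 b6←b5 b7←b0 b8←b5
Join-block Dom:
  b2: preds {b0,b5}: {b0} ∩ {b0,b2,b5} = {b0}; idom=b0
  b4: preds {b0,b1,b3}: {b0} ∩ {b0,b1} ∩ {b0,b2,b3} = {b0}; idom=b0
  b5: preds {b2,b3}: {b0,b2} ∩ {b0,b2,b3} = {b0,b2}; idom=b2
  b7: preds {b4,b6}: {b0,b4} ∩ {b0,b2,b5,b6} = {b0}; idom=b0

DF walk-up:
  join b2 pred b0: · stop@b0
  join b2 pred b5: b5→b2 stop@b0
  join b4 pred b0: · stop@b0
  join b4 pred b1: b1 stop@b0
  join b4 pred b3: b3→b2 stop@b0
  join b5 pred b2: · stop@b2
  join b5 pred b3: b3 stop@b2
  join b7 pred b4: b4 stop@b0
  join b7 pred b6: b6→b5→b2 stop@b0
  b0: DF=∅
  b1: DF={b4}
  b2: DF={b2,b4,b7}
  b3: DF={b4,b5}
  b4: DF={b7}
  b5: DF={b2,b7}
  b6: DF={b7}
  b7: DF=∅
  b8: DF=∅

φ for g: defs {b0,b1,b2,b4}
  DF⁺ = {b2,b4,b7}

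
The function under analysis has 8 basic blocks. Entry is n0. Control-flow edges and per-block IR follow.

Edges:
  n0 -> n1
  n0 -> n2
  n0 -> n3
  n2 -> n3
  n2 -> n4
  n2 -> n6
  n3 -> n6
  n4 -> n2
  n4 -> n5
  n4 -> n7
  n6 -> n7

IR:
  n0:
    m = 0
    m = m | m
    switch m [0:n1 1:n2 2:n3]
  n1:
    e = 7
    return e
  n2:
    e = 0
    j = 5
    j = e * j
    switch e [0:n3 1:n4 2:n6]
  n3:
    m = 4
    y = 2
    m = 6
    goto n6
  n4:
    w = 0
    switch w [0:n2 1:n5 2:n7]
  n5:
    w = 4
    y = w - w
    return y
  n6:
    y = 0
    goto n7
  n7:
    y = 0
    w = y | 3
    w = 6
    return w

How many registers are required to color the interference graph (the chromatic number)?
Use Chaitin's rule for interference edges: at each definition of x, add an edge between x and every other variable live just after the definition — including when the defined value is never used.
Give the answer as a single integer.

Answer: 2

Working:
Per-block:
  n0: {m} / ∅
  n1: {e} / ∅
  n2: {e,j} / ∅
  n3: {m,y} / ∅
  n4: {w} / ∅
  n5: {w,y} / ∅
  n6: {y} / ∅
  n7: {w,y} / ∅

Live sets:
  n0: in=∅ out=∅
  n1: in=∅ out=∅
  n2: in=∅ out=∅
  n3: in=∅ out=∅
  n4: in=∅ out=∅
  n5: in=∅ out=∅
  n6: in=∅ out=∅
  n7: in=∅ out=∅

Interference:
  e: {j}
  j: {e}
  m: ∅
  w: ∅
  y: ∅

Colouring:
  clique {e,j} ⇒ need ≥ 2
  assign e→c0 j→c1 m→c0 w→c0 y→c0 — no edge inside a register ⇒ χ ≤ 2
  χ = 2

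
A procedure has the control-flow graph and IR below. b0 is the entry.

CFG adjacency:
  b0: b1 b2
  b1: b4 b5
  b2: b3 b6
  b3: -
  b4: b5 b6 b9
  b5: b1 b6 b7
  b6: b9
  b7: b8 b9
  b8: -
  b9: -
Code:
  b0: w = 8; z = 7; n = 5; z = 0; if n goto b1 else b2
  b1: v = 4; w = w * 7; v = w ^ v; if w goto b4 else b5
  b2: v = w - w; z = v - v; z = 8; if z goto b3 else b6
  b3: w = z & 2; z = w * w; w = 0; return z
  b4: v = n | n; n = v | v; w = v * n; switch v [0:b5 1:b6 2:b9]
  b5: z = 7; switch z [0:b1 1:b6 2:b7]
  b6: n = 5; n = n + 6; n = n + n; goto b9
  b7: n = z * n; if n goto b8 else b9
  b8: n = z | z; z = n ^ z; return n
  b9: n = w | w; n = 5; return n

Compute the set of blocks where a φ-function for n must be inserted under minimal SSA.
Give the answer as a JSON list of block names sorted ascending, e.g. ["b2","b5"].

Answer: ["b1", "b5", "b6", "b9"]

Derivation:
idom tree: b1←b0 b2←b0 b3←b2 b4←b1 b5←b1 b6←b0 b7←b5 b8←b7 b9←b0
Dom∩ at merges:
  b1: preds {b0,b5}: {b0} ∩ {b0,b1,b5} = {b0}; idom=b0
  b5: preds {b1,b4}: {b0,b1} ∩ {b0,b1,b4} = {b0,b1}; idom=b1
  b6: preds {b2,b4,b5}: {b0,b2} ∩ {b0,b1,b4} ∩ {b0,b1,b5} = {b0}; idom=b0
  b9: preds {b4,b6,b7}: {b0,b1,b4} ∩ {b0,b6} ∩ {b0,b1,b5,b7} = {b0}; idom=b0

DF derivation:
  join b1 pred b0: · stop@b0
  join b1 pred b5: b5→b1 stop@b0
  join b5 pred b1: · stop@b1
  join b5 pred b4: b4 stop@b1
  join b6 pred b2: b2 stop@b0
  join b6 pred b4: b4→b1 stop@b0
  join b6 pred b5: b5→b1 stop@b0
  join b9 pred b4: b4→b1 stop@b0
  join b9 pred b6: b6 stop@b0
  join b9 pred b7: b7→b5→b1 stop@b0
  b0: DF=∅
  b1: DF={b1,b6,b9}
  b2: DF={b6}
  b3: DF=∅
  b4: DF={b5,b6,b9}
  b5: DF={b1,b6,b9}
  b6: DF={b9}
  b7: DF={b9}
  b8: DF=∅
  b9: DF=∅

φ for n: defs {b0,b4,b6,b7,b8,b9}
  DF⁺ = {b1,b5,b6,b9}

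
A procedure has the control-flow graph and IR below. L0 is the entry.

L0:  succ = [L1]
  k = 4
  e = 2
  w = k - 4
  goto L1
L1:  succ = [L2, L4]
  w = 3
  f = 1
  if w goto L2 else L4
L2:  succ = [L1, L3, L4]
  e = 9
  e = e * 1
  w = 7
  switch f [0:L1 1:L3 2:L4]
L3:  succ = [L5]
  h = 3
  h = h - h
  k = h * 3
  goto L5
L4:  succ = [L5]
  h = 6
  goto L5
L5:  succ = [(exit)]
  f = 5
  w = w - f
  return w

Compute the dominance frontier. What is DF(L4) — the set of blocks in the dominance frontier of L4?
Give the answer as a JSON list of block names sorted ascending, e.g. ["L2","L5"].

idom tree: L1←L0 L2←L1 L3←L2 L4←L1 L5←L1
Join-block Dom:
  L1: preds {L0,L2}: {L0} ∩ {L0,L1,L2} = {L0}; idom=L0
  L4: preds {L1,L2}: {L0,L1} ∩ {L0,L1,L2} = {L0,L1}; idom=L1
  L5: preds {L3,L4}: {L0,L1,L2,L3} ∩ {L0,L1,L4} = {L0,L1}; idom=L1

DF derivation:
  L1←L0: walk · to L0
  L1←L2: walk L2→L1 to L0
  L4←L1: walk · to L1
  L4←L2: walk L2 to L1
  L5←L3: walk L3→L2 to L1
  L5←L4: walk L4 to L1
  L0 → ∅
  L1 → {L1}
  L2 → {L1,L4,L5}
  L3 → {L5}
  L4 → {L5}
  L5 → ∅

DF(L4) = ["L5"]

Answer: ["L5"]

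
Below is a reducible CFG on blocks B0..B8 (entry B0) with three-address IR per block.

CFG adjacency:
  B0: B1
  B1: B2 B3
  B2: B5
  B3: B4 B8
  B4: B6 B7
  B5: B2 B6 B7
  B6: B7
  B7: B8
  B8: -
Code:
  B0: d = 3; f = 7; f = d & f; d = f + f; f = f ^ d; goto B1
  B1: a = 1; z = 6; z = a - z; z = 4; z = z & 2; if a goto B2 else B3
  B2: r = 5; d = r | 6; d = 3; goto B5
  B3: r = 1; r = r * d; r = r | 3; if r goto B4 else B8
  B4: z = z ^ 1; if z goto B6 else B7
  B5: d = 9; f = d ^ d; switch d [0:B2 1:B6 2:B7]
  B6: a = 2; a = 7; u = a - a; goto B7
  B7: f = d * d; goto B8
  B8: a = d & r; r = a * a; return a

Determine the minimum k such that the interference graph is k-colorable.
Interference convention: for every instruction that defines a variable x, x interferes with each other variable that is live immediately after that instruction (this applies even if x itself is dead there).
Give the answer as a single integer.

def/use:
  B0: def={d,f} ue=∅
  B1: def={a,z} ue=∅
  B2: def={d,r} ue=∅
  B3: def={r} ue={d}
  B4: def={z} ue={z}
  B5: def={d,f} ue=∅
  B6: def={a,u} ue=∅
  B7: def={f} ue={d}
  B8: def={a,r} ue={d,r}

Backward fixpoint:
  B0: in=∅ out={d}
  B1: in={d} out={d,z}
  B2: in=∅ out={r}
  B3: in={d,z} out={d,r,z}
  B4: in={d,r,z} out={d,r}
  B5: in={r} out={d,r}
  B6: in={d,r} out={d,r}
  B7: in={d,r} out={d,r}
  B8: in={d,r} out=∅

Interfere edges:
  a — {d,r,z}
  d — {a,f,r,u,z}
  f — {d,r}
  r — {a,d,f,u,z}
  u — {d,r}
  z — {a,d,r}

Registers:
  {a,d,r,z} pairwise interfere (4-clique) ⇒ χ ≥ 4
  assign a→r2 d→r0 f→r2 r→r1 u→r2 z→r3 — no edge inside a register ⇒ χ ≤ 4
  χ = 4

Answer: 4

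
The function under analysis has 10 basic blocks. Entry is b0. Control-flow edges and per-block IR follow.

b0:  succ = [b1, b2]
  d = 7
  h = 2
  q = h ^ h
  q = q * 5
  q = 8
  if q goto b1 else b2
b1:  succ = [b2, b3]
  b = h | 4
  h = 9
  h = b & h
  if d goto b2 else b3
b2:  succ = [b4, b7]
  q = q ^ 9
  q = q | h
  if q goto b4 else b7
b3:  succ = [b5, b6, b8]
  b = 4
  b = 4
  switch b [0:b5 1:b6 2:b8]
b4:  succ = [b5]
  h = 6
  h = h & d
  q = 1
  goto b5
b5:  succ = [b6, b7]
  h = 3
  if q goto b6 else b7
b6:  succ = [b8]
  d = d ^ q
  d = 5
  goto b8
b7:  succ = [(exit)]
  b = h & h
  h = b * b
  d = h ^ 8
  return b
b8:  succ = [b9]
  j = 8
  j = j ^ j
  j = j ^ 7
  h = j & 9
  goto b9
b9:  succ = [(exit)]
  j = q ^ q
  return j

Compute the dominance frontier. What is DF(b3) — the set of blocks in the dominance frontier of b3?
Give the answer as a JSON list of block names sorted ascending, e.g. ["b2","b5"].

Answer: ["b5", "b6", "b8"]

Analysis:
idom tree: b1←b0 b2←b0 b3←b1 b4←b2 b5←b0 b6←b0 b7←b0 b8←b0 b9←b8
Join-block Dom:
  b2: preds {b0,b1}: {b0} ∩ {b0,b1} = {b0}; idom=b0
  b5: preds {b3,b4}: {b0,b1,b3} ∩ {b0,b2,b4} = {b0}; idom=b0
  b6: preds {b3,b5}: {b0,b1,b3} ∩ {b0,b5} = {b0}; idom=b0
  b7: preds {b2,b5}: {b0,b2} ∩ {b0,b5} = {b0}; idom=b0
  b8: preds {b3,b6}: {b0,b1,b3} ∩ {b0,b6} = {b0}; idom=b0

DF walk-up:
  join b2 pred b0: · stop@b0
  join b2 pred b1: b1 stop@b0
  join b5 pred b3: b3→b1 stop@b0
  join b5 pred b4: b4→b2 stop@b0
  join b6 pred b3: b3→b1 stop@b0
  join b6 pred b5: b5 stop@b0
  join b7 pred b2: b2 stop@b0
  join b7 pred b5: b5 stop@b0
  join b8 pred b3: b3→b1 stop@b0
  join b8 pred b6: b6 stop@b0
  b0: DF=∅
  b1: DF={b2,b5,b6,b8}
  b2: DF={b5,b7}
  b3: DF={b5,b6,b8}
  b4: DF={b5}
  b5: DF={b6,b7}
  b6: DF={b8}
  b7: DF=∅
  b8: DF=∅
  b9: DF=∅

DF(b3) = ["b5", "b6", "b8"]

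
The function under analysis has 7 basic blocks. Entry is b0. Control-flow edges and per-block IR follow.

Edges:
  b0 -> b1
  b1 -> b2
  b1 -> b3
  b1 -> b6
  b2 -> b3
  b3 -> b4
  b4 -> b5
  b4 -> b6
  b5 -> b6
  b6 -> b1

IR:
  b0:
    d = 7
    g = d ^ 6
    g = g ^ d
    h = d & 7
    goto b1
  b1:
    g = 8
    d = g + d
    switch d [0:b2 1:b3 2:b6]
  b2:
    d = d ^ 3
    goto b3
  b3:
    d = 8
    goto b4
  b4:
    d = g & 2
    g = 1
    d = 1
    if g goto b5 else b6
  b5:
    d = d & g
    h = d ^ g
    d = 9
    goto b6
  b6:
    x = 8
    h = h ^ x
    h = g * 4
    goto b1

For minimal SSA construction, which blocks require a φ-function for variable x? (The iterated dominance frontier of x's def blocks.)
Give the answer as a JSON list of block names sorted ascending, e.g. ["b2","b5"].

idom tree: b1←b0 b2←b1 b3←b1 b4←b3 b5←b4 b6←b1
Dom at joins:
  b1: preds {b0,b6}: {b0} ∩ {b0,b1,b6} = {b0}; idom=b0
  b3: preds {b1,b2}: {b0,b1} ∩ {b0,b1,b2} = {b0,b1}; idom=b1
  b6: preds {b1,b4,b5}: {b0,b1} ∩ {b0,b1,b3,b4} ∩ {b0,b1,b3,b4,b5} = {b0,b1}; idom=b1

Frontier:
  b1←b0: walk · to b0
  b1←b6: walk b6→b1 to b0
  b3←b1: walk · to b1
  b3←b2: walk b2 to b1
  b6←b1: walk · to b1
  b6←b4: walk b4→b3 to b1
  b6←b5: walk b5→b4→b3 to b1
  DF(b0)=∅
  DF(b1)={b1}
  DF(b2)={b3}
  DF(b3)={b6}
  DF(b4)={b6}
  DF(b5)={b6}
  DF(b6)={b1}

φ for x: defs {b6}
  DF⁺ = {b1}

Answer: ["b1"]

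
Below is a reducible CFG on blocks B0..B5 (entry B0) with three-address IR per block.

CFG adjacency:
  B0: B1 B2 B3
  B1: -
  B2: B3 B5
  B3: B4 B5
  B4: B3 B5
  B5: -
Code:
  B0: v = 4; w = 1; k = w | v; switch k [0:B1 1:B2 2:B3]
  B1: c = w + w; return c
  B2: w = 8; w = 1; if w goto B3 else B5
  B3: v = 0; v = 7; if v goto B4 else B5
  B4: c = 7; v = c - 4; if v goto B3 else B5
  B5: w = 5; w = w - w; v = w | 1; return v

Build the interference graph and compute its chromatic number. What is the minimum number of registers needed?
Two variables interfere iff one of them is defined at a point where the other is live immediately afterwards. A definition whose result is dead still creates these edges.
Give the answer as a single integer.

Answer: 2

Derivation:
def/use:
  B0 def {k,v,w} use ∅
  B1 def {c} use {w}
  B2 def {w} use ∅
  B3 def {v} use ∅
  B4 def {c,v} use ∅
  B5 def {v,w} use ∅

Live sets:
  live B0: ∅→{w}
  live B1: {w}→∅
  live B2: ∅→∅
  live B3: ∅→∅
  live B4: ∅→∅
  live B5: ∅→∅

Interference:
  c↔∅
  k↔{w}
  v↔{w}
  w↔{k,v}

Registers:
  clique {k,w} ⇒ need ≥ 2
  2-colouring: r0={c,w}  r1={k,v}
  χ = 2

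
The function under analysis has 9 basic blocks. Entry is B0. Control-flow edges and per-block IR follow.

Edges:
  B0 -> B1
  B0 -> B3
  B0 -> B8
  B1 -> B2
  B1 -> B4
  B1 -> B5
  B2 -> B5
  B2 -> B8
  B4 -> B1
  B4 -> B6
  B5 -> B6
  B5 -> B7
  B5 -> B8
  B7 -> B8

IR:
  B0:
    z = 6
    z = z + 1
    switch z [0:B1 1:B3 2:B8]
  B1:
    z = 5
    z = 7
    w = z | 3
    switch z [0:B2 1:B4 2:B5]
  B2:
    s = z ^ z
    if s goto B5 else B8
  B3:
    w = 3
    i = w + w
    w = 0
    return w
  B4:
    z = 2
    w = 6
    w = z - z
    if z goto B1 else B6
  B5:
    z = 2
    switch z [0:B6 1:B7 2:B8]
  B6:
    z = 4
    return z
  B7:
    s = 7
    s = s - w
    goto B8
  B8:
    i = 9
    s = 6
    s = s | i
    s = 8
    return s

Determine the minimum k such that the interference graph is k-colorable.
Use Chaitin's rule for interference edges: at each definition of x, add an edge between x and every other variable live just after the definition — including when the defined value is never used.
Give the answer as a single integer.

Answer: 2

Analysis:
def/use:
  B0: def={z} ue=∅
  B1: def={w,z} ue=∅
  B2: def={s} ue={z}
  B3: def={i,w} ue=∅
  B4: def={w,z} ue=∅
  B5: def={z} ue=∅
  B6: def={z} ue=∅
  B7: def={s} ue={w}
  B8: def={i,s} ue=∅

Live sets:
  B0: in=∅ out=∅
  B1: in=∅ out={w,z}
  B2: in={w,z} out={w}
  B3: in=∅ out=∅
  B4: in=∅ out=∅
  B5: in={w} out={w}
  B6: in=∅ out=∅
  B7: in={w} out=∅
  B8: in=∅ out=∅

Interference:
  i↔{s}
  s↔{i,w}
  w↔{s,z}
  z↔{w}

Chromatic number:
  {i,s} pairwise interfere (2-clique) ⇒ χ ≥ 2
  2-colouring: R0={s,z}  R1={i,w}
  χ = 2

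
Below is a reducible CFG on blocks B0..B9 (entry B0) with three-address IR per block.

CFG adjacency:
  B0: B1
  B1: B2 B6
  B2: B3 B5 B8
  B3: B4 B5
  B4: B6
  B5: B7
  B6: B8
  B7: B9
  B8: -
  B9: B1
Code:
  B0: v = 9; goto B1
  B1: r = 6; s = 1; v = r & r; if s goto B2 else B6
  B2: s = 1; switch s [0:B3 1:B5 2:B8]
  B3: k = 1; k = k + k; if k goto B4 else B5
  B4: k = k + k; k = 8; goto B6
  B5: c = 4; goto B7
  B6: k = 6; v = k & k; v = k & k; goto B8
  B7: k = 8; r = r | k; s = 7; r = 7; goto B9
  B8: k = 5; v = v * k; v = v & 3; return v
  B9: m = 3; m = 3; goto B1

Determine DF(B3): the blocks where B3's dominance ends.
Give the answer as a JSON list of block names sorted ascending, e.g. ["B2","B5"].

idom tree: B1←B0 B2←B1 B3←B2 B4←B3 B5←B2 B6←B1 B7←B5 B8←B1 B9←B7
Dom∩ at merges:
  B1: preds {B0,B9}: {B0} ∩ {B0,B1,B2,B5,B7,B9} = {B0}; idom=B0
  B5: preds {B2,B3}: {B0,B1,B2} ∩ {B0,B1,B2,B3} = {B0,B1,B2}; idom=B2
  B6: preds {B1,B4}: {B0,B1} ∩ {B0,B1,B2,B3,B4} = {B0,B1}; idom=B1
  B8: preds {B2,B6}: {B0,B1,B2} ∩ {B0,B1,B6} = {B0,B1}; idom=B1

DF walk-up:
  join B1 pred B0: · stop@B0
  join B1 pred B9: B9→B7→B5→B2→B1 stop@B0
  join B5 pred B2: · stop@B2
  join B5 pred B3: B3 stop@B2
  join B6 pred B1: · stop@B1
  join B6 pred B4: B4→B3→B2 stop@B1
  join B8 pred B2: B2 stop@B1
  join B8 pred B6: B6 stop@B1
  B0 → ∅
  B1 → {B1}
  B2 → {B1,B6,B8}
  B3 → {B5,B6}
  B4 → {B6}
  B5 → {B1}
  B6 → {B8}
  B7 → {B1}
  B8 → ∅
  B9 → {B1}

DF(B3) = ["B5", "B6"]

Answer: ["B5", "B6"]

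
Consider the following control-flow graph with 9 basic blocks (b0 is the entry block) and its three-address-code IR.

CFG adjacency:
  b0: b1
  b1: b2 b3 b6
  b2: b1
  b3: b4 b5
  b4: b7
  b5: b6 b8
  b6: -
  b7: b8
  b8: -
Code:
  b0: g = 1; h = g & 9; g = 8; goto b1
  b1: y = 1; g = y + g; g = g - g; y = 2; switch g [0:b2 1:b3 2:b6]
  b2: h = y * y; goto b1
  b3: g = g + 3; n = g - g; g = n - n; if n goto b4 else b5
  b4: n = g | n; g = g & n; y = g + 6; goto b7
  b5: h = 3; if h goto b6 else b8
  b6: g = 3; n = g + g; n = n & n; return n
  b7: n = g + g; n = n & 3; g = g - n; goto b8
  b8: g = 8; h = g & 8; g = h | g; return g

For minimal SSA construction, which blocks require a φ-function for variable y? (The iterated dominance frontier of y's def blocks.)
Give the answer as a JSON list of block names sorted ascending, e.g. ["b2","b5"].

idom tree: b1←b0 b2←b1 b3←b1 b4←b3 b5←b3 b6←b1 b7←b4 b8←b3
Dom at joins:
  b1: preds {b0,b2}: {b0} ∩ {b0,b1,b2} = {b0}; idom=b0
  b6: preds {b1,b5}: {b0,b1} ∩ {b0,b1,b3,b5} = {b0,b1}; idom=b1
  b8: preds {b5,b7}: {b0,b1,b3,b5} ∩ {b0,b1,b3,b4,b7} = {b0,b1,b3}; idom=b3

DF walk-up:
  b1←b0: walk · to b0
  b1←b2: walk b2→b1 to b0
  b6←b1: walk · to b1
  b6←b5: walk b5→b3 to b1
  b8←b5: walk b5 to b3
  b8←b7: walk b7→b4 to b3
  b0 → ∅
  b1 → {b1}
  b2 → {b1}
  b3 → {b6}
  b4 → {b8}
  b5 → {b6,b8}
  b6 → ∅
  b7 → {b8}
  b8 → ∅

φ for y: defs {b1,b4}
  DF⁺ = {b1,b8}

Answer: ["b1", "b8"]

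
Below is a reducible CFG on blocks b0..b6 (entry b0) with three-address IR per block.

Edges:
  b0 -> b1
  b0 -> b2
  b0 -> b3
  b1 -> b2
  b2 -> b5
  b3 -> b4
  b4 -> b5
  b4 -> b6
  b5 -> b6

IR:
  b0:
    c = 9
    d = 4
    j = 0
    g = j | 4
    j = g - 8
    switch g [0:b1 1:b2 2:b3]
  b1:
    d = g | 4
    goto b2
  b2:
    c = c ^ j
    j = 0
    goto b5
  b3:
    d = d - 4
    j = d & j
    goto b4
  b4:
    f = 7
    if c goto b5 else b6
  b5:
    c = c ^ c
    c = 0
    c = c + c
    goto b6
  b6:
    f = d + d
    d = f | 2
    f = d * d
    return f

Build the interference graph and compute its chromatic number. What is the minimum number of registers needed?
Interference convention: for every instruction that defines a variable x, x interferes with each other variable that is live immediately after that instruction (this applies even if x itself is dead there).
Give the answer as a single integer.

Answer: 4

Working:
Block summaries:
  b0: def={c,d,g,j} ue=∅
  b1: def={d} ue={g}
  b2: def={c,j} ue={c,j}
  b3: def={d,j} ue={d,j}
  b4: def={f} ue={c}
  b5: def={c} ue={c}
  b6: def={d,f} ue={d}

Backward fixpoint:
  b0: in=∅ out={c,d,g,j}
  b1: in={c,g,j} out={c,d,j}
  b2: in={c,d,j} out={c,d}
  b3: in={c,d,j} out={c,d}
  b4: in={c,d} out={c,d}
  b5: in={c,d} out={d}
  b6: in={d} out=∅

Conflict graph:
  c: {d,f,g,j}
  d: {c,f,g,j}
  f: {c,d}
  g: {c,d,j}
  j: {c,d,g}

Registers:
  {c,d,g,j} pairwise interfere (4-clique) ⇒ χ ≥ 4
  4-colouring: r0={c}  r1={d}  r2={f,g}  r3={j}
  χ = 4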